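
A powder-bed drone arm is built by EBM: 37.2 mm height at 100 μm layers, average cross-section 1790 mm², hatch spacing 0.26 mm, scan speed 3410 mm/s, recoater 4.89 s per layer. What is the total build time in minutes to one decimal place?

42.8 minutes

Number of layers: 37.2 / 0.1 → 372 (rounded up).
Per-layer scan distance = 1790 / 0.26, so 6884.6 mm.
Scan time per layer = 6884.6 / 3410, so 2.0189 s.
Per-layer time: 2.0189 + 4.89 → 6.9089 s.
Build time = 372 × 6.9089 = 2570.1108 s = 42.8 minutes.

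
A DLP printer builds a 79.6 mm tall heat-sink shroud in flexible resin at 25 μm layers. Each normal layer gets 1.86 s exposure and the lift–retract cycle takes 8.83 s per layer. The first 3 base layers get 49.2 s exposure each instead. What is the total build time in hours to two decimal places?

9.49 hours

Number of layers: 79.6 / 0.025 → 3184 (rounded up).
Base layers = 3 × (49.2 + 8.83), so 174.09 s.
Remaining layers = 3181 × (1.86 + 8.83) = 34004.89 s.
Sum: 174.09 + 34004.89 = 34178.98 s → 9.49 hours.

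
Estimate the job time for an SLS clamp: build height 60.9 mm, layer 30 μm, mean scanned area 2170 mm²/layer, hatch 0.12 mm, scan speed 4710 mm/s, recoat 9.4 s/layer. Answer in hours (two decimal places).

7.47 hours

Layer count = ceil(60.9 / 0.03) = 2030.
Hatch length per layer = 2170 / 0.12, so 18083.3 mm.
Laser time per layer = 18083.3 / 4710 = 3.8393 s.
Time per layer: 3.8393 + 9.4 → 13.2393 s.
Total: 2030 × 13.2393 s = 26875.779 s → 7.47 hours.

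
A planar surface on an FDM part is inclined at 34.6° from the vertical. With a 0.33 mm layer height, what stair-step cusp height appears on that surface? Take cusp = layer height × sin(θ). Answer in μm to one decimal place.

Cusp = layer height × sin(34.6°) = 0.33 × 0.5678 = 0.187374 mm = 187.4 μm.

187.4 μm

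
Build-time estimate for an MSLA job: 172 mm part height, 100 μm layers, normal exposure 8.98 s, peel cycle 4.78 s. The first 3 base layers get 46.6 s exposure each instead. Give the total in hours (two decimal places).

6.61 hours

Layers = ⌈172/0.1⌉ = 1720.
Burn-in layers: 3 × (46.6 + 4.78) → 154.14 s.
Remaining layers = 1717 × (8.98 + 4.78), so 23625.92 s.
Sum: 154.14 + 23625.92 = 23780.06 s → 6.61 hours.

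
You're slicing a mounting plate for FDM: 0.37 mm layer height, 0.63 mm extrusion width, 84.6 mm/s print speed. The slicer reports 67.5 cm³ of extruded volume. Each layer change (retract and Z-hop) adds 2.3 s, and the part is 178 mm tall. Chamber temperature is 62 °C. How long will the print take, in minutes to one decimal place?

75.5 minutes

Extrusion cross-section = 0.37 × 0.63 = 0.2331 mm².
Path length: 67500 mm³ / 0.2331 mm² → 289575.3 mm.
Print-move time = 289575.3 / 84.6 = 3422.9 s.
Layer count = ceil(178 / 0.37) = 482.
Z-hop total: 482 × 2.3 → 1108.6 s.
Total = 3422.9 + 1108.6 = 4531.5 s = 75.5 minutes.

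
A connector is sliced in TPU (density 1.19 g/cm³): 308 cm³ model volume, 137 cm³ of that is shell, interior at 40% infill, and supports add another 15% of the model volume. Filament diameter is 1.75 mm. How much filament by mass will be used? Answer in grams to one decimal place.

299.4 g

Volume inside the shell: 308 − 137 → 171 cm³.
Infill volume = 0.40 × 171, so 68.4 cm³.
Support: 0.15 × 308 → 46.2 cm³.
Total printed volume = 137 + 68.4 + 46.2, so 251.6 cm³.
Mass = 251.6 × 1.19 = 299.404 g.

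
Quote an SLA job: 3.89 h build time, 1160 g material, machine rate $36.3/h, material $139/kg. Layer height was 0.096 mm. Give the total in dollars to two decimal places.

Time charge = 36.3 × 3.89, so $141.207.
Material charge = 139 × 1160/1000 = $161.24.
Job cost: 141.207 + 161.24 = 302.447 ≈ $302.45.

$302.45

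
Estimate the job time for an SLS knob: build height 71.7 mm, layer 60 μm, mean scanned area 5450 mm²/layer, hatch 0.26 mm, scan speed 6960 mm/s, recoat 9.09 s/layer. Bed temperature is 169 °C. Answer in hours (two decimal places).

4.02 hours

Layer count = ceil(71.7 / 0.06) = 1195.
Per-layer scan distance = 5450 / 0.26, so 20961.5 mm.
Scan time per layer: 20961.5 / 6960 → 3.0117 s.
Per-layer time: 3.0117 + 9.09 → 12.1017 s.
Build time = 1195 × 12.1017 = 14461.5315 s = 4.02 hours.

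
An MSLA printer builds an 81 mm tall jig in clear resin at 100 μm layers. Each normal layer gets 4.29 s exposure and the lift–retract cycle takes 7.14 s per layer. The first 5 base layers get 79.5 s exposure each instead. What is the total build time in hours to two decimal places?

Layer count = ceil(81 / 0.1) = 810.
Burn-in layers: 5 × (79.5 + 7.14) → 433.2 s.
Normal layers = 805 × (4.29 + 7.14) = 9201.15 s.
Total = 433.2 + 9201.15 = 9634.35 s = 2.68 hours.

2.68 hours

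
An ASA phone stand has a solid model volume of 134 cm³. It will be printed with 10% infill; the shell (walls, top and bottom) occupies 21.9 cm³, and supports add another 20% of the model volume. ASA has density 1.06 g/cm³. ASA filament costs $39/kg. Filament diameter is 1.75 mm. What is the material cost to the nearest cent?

$2.48

Volume inside the shell = 134 − 21.9, so 112.1 cm³.
Deposited infill = 0.10 × 112.1, so 11.21 cm³.
Support = 0.20 × 134 = 26.8 cm³.
Total printed volume: 21.9 + 11.21 + 26.8 → 59.91 cm³.
Mass = 59.91 × 1.06 = 63.5046 g.
At $39/kg: 63.5046/1000 × 39 = $2.48.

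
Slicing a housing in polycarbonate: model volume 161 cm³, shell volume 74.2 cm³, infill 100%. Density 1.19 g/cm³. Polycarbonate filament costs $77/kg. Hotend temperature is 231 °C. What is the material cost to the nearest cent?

Interior volume = 161 − 74.2, so 86.8 cm³.
Deposited infill = 1.00 × 86.8 = 86.8 cm³.
Deposited volume = 74.2 + 86.8, so 161 cm³.
Mass = 161 × 1.19 = 191.59 g.
At $77/kg: 191.59/1000 × 77 = $14.75.

$14.75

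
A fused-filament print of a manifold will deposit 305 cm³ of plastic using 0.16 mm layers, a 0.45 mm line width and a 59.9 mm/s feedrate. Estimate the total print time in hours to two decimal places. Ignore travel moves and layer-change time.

19.64 hours

Line area = 0.16 × 0.45, so 0.072 mm².
Path length: 305000 mm³ / 0.072 mm² → 4236111.1 mm.
Time extruding: 4236111.1 / 59.9 → 70719.7 s.
In the requested units: 70719.7 s = 19.64 hours.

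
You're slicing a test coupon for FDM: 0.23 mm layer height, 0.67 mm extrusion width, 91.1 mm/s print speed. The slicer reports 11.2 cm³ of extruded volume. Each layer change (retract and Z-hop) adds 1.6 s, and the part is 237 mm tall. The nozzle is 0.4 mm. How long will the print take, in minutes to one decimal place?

Line area = 0.23 × 0.67, so 0.1541 mm².
Total extruded path = 11200/0.1541 = 72680.1 mm.
Extrusion time = 72680.1 / 91.1, so 797.8 s.
Number of layers: 237 / 0.23 → 1031 (rounded up).
Z-hop total = 1031 × 1.6, so 1649.6 s.
Total = 797.8 + 1649.6 = 2447.4 s = 40.8 minutes.

40.8 minutes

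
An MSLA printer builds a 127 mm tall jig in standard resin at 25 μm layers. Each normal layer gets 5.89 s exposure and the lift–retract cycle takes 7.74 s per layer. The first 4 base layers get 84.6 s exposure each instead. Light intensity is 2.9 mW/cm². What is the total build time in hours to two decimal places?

Layer count = ceil(127 / 0.025) = 5080.
Bottom layers = 4 × (84.6 + 7.74) = 369.36 s.
Remaining layers: 5076 × (5.89 + 7.74) → 69185.88 s.
Total = 369.36 + 69185.88 = 69555.24 s = 19.32 hours.

19.32 hours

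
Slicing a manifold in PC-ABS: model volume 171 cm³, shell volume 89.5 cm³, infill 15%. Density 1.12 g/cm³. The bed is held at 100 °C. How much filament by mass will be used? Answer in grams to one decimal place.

Volume inside the shell = 171 − 89.5, so 81.5 cm³.
Deposited infill = 0.15 × 81.5, so 12.225 cm³.
Deposited volume: 89.5 + 12.225 → 101.725 cm³.
Mass = 101.725 × 1.12, so 113.932 g.

113.9 g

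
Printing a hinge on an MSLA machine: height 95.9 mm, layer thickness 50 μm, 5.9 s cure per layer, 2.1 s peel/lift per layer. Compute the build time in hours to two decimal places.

Layer count = ceil(95.9 / 0.05) = 1918.
Cycle time = 5.9 + 2.1 = 8 s.
Build time: 1918 × 8 s = 15344 s, i.e. 4.26 hours.

4.26 hours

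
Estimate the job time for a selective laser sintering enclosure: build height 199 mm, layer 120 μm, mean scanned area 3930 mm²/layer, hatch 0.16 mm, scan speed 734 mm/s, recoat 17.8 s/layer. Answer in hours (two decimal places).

23.62 hours

Layers = ⌈199/0.12⌉ = 1659.
Scan path per layer = 3930 / 0.16 = 24562.5 mm.
Per-layer scan time = 24562.5 / 734, so 33.4639 s.
Layer cycle = 33.4639 + 17.8, so 51.2639 s.
Build time = 1659 × 51.2639 = 85046.8101 s = 23.62 hours.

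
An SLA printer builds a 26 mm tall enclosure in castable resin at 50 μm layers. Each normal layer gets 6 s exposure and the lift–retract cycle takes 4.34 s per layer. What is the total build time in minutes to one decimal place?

Layer count = ceil(26 / 0.05) = 520.
Cycle time = 6 + 4.34 = 10.34 s.
Build time: 520 × 10.34 s = 5376.8 s, i.e. 89.6 minutes.

89.6 minutes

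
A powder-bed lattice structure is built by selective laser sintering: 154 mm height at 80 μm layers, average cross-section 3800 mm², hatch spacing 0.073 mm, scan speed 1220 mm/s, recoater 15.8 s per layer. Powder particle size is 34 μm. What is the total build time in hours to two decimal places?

Layer count = ceil(154 / 0.08) = 1925.
Per-layer scan distance = 3800 / 0.073, so 52054.8 mm.
Per-layer scan time = 52054.8 / 1220 = 42.6679 s.
Layer cycle = 42.6679 + 15.8, so 58.4679 s.
1925 layers × 58.4679 s/layer = 112550.7075 s, i.e. 31.26 hours.

31.26 hours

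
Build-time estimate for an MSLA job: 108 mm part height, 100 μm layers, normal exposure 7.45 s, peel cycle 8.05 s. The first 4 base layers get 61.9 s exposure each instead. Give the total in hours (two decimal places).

4.71 hours

Layers = ⌈108/0.1⌉ = 1080.
Base layers = 4 × (61.9 + 8.05) = 279.8 s.
Remaining layers: 1076 × (7.45 + 8.05) → 16678 s.
Sum: 279.8 + 16678 = 16957.8 s → 4.71 hours.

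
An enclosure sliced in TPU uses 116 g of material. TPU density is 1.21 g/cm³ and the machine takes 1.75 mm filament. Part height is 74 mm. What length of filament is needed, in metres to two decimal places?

Extruded volume: 116/1.21 = 95.8678 cm³ (95867.8 mm³).
Filament cross-section = π × (1.75/2)² = 2.4053 mm².
Length = 95867.8 / 2.4053 = 39856.9 mm = 39.86 m.

39.86 m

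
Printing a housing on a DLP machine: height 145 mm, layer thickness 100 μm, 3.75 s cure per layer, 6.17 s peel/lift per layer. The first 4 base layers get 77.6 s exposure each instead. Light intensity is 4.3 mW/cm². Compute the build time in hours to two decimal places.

4.08 hours

Number of layers: 145 / 0.1 → 1450 (rounded up).
Burn-in layers = 4 × (77.6 + 6.17) = 335.08 s.
Normal layers = 1446 × (3.75 + 6.17), so 14344.32 s.
Sum: 335.08 + 14344.32 = 14679.4 s → 4.08 hours.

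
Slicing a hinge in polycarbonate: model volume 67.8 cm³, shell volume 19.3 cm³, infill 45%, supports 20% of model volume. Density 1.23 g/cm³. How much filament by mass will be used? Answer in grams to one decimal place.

67.3 g

Interior volume: 67.8 − 19.3 → 48.5 cm³.
Infill deposited: 0.45 × 48.5 → 21.825 cm³.
Support = 0.20 × 67.8, so 13.56 cm³.
Total extruded = 19.3 + 21.825 + 13.56 = 54.685 cm³.
Mass: 54.685 × 1.23 → 67.26255 g.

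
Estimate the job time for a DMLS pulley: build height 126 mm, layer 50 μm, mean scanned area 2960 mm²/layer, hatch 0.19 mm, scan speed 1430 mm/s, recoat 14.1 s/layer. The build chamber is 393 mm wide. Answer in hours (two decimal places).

17.50 hours

Layer count = ceil(126 / 0.05) = 2520.
Hatch length per layer: 2960 / 0.19 → 15578.9 mm.
Per-layer scan time = 15578.9 / 1430, so 10.8943 s.
Layer cycle: 10.8943 + 14.1 → 24.9943 s.
Build time = 2520 × 24.9943 = 62985.636 s = 17.50 hours.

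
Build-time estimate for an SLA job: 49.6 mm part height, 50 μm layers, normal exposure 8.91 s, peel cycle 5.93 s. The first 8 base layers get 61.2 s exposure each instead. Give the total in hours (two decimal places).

4.21 hours

Number of layers: 49.6 / 0.05 → 992 (rounded up).
Burn-in layers = 8 × (61.2 + 5.93), so 537.04 s.
Regular layers = 984 × (8.91 + 5.93), so 14602.56 s.
Sum: 537.04 + 14602.56 = 15139.6 s → 4.21 hours.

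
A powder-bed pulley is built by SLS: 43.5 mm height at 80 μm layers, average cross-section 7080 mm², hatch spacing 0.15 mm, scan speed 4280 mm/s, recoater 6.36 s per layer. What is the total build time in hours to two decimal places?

2.63 hours

Layers = ⌈43.5/0.08⌉ = 544.
Hatch length per layer: 7080 / 0.15 → 47200 mm.
Per-layer scan time = 47200 / 4280 = 11.028 s.
Per-layer time = 11.028 + 6.36, so 17.388 s.
Build time = 544 × 17.388 = 9459.072 s = 2.63 hours.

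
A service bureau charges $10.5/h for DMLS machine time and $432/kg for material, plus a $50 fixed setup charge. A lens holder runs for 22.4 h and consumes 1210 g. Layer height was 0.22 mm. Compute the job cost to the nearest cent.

Machine-time cost = 10.5 × 22.4, so $235.20.
Feedstock cost: 432 × 1210/1000 → $522.72.
Total = 235.20 + 522.72 + 50 = $807.92.

$807.92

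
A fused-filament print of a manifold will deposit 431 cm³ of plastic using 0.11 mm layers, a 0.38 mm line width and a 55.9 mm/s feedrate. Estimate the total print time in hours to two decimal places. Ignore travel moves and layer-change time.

51.24 hours

Line area: 0.11 × 0.38 → 0.0418 mm².
Total extruded path = 431000/0.0418 = 10311004.8 mm.
Extrusion time = 10311004.8 / 55.9, so 184454.5 s.
In the requested units: 184454.5 s = 51.24 hours.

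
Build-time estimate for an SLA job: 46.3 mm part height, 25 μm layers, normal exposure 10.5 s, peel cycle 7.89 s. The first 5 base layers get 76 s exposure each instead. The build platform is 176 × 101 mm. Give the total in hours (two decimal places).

9.55 hours

Layer count = ceil(46.3 / 0.025) = 1852.
Bottom layers: 5 × (76 + 7.89) → 419.45 s.
Regular layers: 1847 × (10.5 + 7.89) → 33966.33 s.
Total = 419.45 + 33966.33 = 34385.78 s = 9.55 hours.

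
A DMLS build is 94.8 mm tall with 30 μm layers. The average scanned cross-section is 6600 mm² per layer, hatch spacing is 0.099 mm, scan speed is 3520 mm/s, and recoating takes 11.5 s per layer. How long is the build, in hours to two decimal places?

26.72 hours

Number of layers: 94.8 / 0.03 → 3160 (rounded up).
Per-layer scan distance = 6600 / 0.099, so 66666.7 mm.
Scan time per layer: 66666.7 / 3520 → 18.9394 s.
Layer cycle = 18.9394 + 11.5 = 30.4394 s.
Total: 3160 × 30.4394 s = 96188.504 s → 26.72 hours.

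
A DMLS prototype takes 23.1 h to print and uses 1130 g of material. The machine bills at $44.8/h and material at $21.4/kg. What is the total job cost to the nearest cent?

Machine-time cost: 44.8 × 23.1 → $1034.88.
Feedstock cost = 21.4 × 1130/1000 = $24.182.
Total = 1034.88 + 24.182 = 1059.062 ≈ $1059.06.

$1059.06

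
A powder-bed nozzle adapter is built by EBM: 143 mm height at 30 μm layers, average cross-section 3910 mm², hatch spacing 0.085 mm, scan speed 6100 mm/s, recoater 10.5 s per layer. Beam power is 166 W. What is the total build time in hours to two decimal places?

23.89 hours

Layer count = ceil(143 / 0.03) = 4767.
Hatch length per layer = 3910 / 0.085, so 46000 mm.
Per-layer scan time = 46000 / 6100 = 7.541 s.
Per-layer time = 7.541 + 10.5, so 18.041 s.
Total: 4767 × 18.041 s = 86001.447 s → 23.89 hours.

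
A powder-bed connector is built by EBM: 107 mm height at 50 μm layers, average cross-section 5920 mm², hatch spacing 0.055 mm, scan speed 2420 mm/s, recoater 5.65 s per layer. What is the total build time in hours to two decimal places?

29.80 hours

Layer count = ceil(107 / 0.05) = 2140.
Scan path per layer = 5920 / 0.055 = 107636.4 mm.
Scan time per layer = 107636.4 / 2420, so 44.4779 s.
Time per layer = 44.4779 + 5.65 = 50.1279 s.
Build time = 2140 × 50.1279 = 107273.706 s = 29.80 hours.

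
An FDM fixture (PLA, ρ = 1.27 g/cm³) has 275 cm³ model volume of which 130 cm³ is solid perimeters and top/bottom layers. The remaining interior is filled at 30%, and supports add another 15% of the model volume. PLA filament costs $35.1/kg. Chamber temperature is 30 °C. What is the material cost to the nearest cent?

Infill region = 275 − 130, so 145 cm³.
Infill volume = 0.30 × 145, so 43.5 cm³.
Support: 0.15 × 275 → 41.25 cm³.
Total printed volume: 130 + 43.5 + 41.25 → 214.75 cm³.
Mass = 214.75 × 1.27 = 272.7325 g.
Cost = 272.7325 g / 1000 × $35.1/kg = $9.57.

$9.57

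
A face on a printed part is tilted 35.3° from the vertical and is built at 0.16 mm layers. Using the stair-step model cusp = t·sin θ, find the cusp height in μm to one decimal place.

sin(35.3°) = 0.5779, so cusp = 0.16 × 0.5779 = 0.092464 mm → 92.5 μm.

92.5 μm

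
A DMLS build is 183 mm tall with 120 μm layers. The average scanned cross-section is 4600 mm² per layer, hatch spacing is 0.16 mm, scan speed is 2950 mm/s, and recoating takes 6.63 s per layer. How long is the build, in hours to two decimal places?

Layers = ⌈183/0.12⌉ = 1525.
Per-layer scan distance: 4600 / 0.16 → 28750 mm.
Laser time per layer = 28750 / 2950, so 9.7458 s.
Layer cycle: 9.7458 + 6.63 → 16.3758 s.
Build time = 1525 × 16.3758 = 24973.095 s = 6.94 hours.

6.94 hours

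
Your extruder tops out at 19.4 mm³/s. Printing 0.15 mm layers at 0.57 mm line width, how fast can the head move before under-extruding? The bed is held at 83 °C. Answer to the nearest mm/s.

Bead cross-section = 0.15 × 0.57 = 0.0855 mm².
Max speed = 19.4 / 0.0855 = 226.90 ≈ 227 mm/s.

227 mm/s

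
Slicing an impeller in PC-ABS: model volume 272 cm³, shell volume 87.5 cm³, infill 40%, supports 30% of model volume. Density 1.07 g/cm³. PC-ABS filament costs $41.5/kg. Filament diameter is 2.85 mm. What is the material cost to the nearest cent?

Infill region: 272 − 87.5 → 184.5 cm³.
Infill volume: 0.40 × 184.5 → 73.8 cm³.
Support = 0.30 × 272, so 81.6 cm³.
Total printed volume = 87.5 + 73.8 + 81.6 = 242.9 cm³.
Mass = 242.9 × 1.07, so 259.903 g.
At $41.5/kg: 259.903/1000 × 41.5 = $10.79.

$10.79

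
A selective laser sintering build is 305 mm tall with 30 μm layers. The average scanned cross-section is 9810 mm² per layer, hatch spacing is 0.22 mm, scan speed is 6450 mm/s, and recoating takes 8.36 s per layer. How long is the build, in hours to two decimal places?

43.13 hours

Layer count = ceil(305 / 0.03) = 10167.
Per-layer scan distance = 9810 / 0.22 = 44590.9 mm.
Laser time per layer: 44590.9 / 6450 → 6.9133 s.
Per-layer time: 6.9133 + 8.36 → 15.2733 s.
Build time = 10167 × 15.2733 = 155283.6411 s = 43.13 hours.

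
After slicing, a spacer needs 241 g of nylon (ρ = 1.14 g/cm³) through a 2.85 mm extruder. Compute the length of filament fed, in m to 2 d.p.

33.14 m

Volume = 241 g / 1.14 g·cm⁻³ = 211.4035 cm³ = 211403.5 mm³.
A = π r² = π × 1.425² = 6.3794 mm².
L = V/A = 211403.5/6.3794 = 33138.46 mm → 33.14 m.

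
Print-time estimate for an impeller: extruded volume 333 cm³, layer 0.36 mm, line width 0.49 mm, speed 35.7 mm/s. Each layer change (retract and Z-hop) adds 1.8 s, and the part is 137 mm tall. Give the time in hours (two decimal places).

14.88 hours

Line area = 0.36 × 0.49 = 0.1764 mm².
Toolpath length = 333 cm³ / 0.1764 mm² = 333000 / 0.1764 = 1887755.1 mm.
Print-move time: 1887755.1 / 35.7 → 52878.3 s.
Layers = ⌈137/0.36⌉ = 381.
Non-print overhead: 381 × 1.8 → 685.8 s.
Altogether 52878.3 + 685.8 = 53564.1 s, i.e. 14.88 hours.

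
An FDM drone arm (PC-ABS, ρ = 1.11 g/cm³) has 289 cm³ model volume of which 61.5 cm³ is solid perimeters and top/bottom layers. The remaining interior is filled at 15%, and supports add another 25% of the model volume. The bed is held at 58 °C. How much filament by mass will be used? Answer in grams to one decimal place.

Infill region = 289 − 61.5 = 227.5 cm³.
Infill volume = 0.15 × 227.5 = 34.125 cm³.
Support: 0.25 × 289 → 72.25 cm³.
Deposited volume: 61.5 + 34.125 + 72.25 → 167.875 cm³.
Mass = 167.875 × 1.11, so 186.34125 g.

186.3 g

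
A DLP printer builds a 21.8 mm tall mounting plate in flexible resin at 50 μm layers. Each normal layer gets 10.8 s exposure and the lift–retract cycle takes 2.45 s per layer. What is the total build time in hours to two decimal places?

Layers = ⌈21.8/0.05⌉ = 436.
Per-layer time = 10.8 + 2.45 = 13.25 s.
Total = 436 × 13.25 = 5777 s = 1.60 hours.

1.60 hours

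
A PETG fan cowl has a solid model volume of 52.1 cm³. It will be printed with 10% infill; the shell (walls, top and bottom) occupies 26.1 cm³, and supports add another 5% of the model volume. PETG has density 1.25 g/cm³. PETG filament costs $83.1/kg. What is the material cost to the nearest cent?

$3.25

Interior volume: 52.1 − 26.1 → 26 cm³.
Infill deposited: 0.10 × 26 → 2.6 cm³.
Support = 0.05 × 52.1 = 2.605 cm³.
Total extruded = 26.1 + 2.6 + 2.605 = 31.305 cm³.
Mass: 31.305 × 1.25 → 39.13125 g.
Cost = 39.13125 g / 1000 × $83.1/kg = $3.25.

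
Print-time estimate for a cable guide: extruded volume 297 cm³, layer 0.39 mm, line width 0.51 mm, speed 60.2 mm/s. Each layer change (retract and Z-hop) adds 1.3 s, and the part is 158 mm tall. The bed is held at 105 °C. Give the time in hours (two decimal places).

7.04 hours

Line area: 0.39 × 0.51 → 0.1989 mm².
Total extruded path = 297000/0.1989 = 1493212.7 mm.
Extrusion time: 1493212.7 / 60.2 → 24804.2 s.
Layer count = ceil(158 / 0.39) = 406.
Z-hop total = 406 × 1.3, so 527.8 s.
Altogether 24804.2 + 527.8 = 25332 s, i.e. 7.04 hours.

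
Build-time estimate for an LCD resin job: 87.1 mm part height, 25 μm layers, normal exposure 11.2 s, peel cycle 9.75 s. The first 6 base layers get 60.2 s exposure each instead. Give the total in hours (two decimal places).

Layer count = ceil(87.1 / 0.025) = 3484.
Burn-in layers = 6 × (60.2 + 9.75), so 419.7 s.
Remaining layers: 3478 × (11.2 + 9.75) → 72864.1 s.
Sum: 419.7 + 72864.1 = 73283.8 s → 20.36 hours.

20.36 hours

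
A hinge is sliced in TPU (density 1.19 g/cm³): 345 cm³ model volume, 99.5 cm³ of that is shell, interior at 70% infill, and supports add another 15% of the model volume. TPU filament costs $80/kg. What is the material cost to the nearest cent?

Infill region: 345 − 99.5 → 245.5 cm³.
Deposited infill = 0.70 × 245.5, so 171.85 cm³.
Support: 0.15 × 345 → 51.75 cm³.
Total extruded = 99.5 + 171.85 + 51.75, so 323.1 cm³.
Mass = 323.1 × 1.19 = 384.489 g.
Cost = 384.489 g / 1000 × $80/kg = $30.76.

$30.76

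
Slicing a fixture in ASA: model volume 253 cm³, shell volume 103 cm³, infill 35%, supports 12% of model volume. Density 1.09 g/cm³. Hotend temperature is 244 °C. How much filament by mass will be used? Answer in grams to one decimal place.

202.6 g

Infill region: 253 − 103 → 150 cm³.
Deposited infill = 0.35 × 150, so 52.5 cm³.
Support: 0.12 × 253 → 30.36 cm³.
Total extruded: 103 + 52.5 + 30.36 → 185.86 cm³.
Mass: 185.86 × 1.09 → 202.5874 g.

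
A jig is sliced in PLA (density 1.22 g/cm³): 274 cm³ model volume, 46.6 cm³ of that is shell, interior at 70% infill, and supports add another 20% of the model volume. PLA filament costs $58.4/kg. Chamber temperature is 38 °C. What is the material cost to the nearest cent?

Interior volume = 274 − 46.6, so 227.4 cm³.
Infill volume: 0.70 × 227.4 → 159.18 cm³.
Support = 0.20 × 274 = 54.8 cm³.
Total extruded = 46.6 + 159.18 + 54.8 = 260.58 cm³.
Mass = 260.58 × 1.22 = 317.9076 g.
Cost = 317.9076 g / 1000 × $58.4/kg = $18.57.

$18.57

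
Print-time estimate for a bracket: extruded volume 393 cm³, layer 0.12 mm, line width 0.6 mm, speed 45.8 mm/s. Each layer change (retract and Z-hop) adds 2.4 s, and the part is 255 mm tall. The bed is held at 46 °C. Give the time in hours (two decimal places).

Line area: 0.12 × 0.6 → 0.072 mm².
Path length: 393000 mm³ / 0.072 mm² → 5458333.3 mm.
Print-move time: 5458333.3 / 45.8 → 119177.6 s.
Number of layers: 255 / 0.12 → 2125 (rounded up).
Layer-change overhead: 2125 × 2.4 → 5100 s.
Total = 119177.6 + 5100 = 124277.6 s = 34.52 hours.

34.52 hours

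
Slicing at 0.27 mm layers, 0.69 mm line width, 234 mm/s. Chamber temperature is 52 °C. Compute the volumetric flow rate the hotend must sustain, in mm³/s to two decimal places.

43.59

Extrusion cross-section = 0.27 × 0.69 = 0.1863 mm².
Q = v·A = 234 × 0.1863 = 43.59 mm³/s.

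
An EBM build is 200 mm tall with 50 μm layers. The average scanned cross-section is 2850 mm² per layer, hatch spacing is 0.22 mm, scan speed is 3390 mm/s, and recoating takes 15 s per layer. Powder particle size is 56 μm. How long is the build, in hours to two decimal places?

20.91 hours

Number of layers: 200 / 0.05 → 4000 (rounded up).
Hatch length per layer: 2850 / 0.22 → 12954.5 mm.
Scan time per layer = 12954.5 / 3390, so 3.8214 s.
Time per layer: 3.8214 + 15 → 18.8214 s.
4000 layers × 18.8214 s/layer = 75285.6 s, i.e. 20.91 hours.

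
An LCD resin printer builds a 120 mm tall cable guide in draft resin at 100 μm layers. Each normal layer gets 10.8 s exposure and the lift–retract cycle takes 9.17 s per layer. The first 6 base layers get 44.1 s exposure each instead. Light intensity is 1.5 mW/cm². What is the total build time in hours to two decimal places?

6.71 hours

Number of layers: 120 / 0.1 → 1200 (rounded up).
Bottom layers: 6 × (44.1 + 9.17) → 319.62 s.
Regular layers = 1194 × (10.8 + 9.17), so 23844.18 s.
Sum: 319.62 + 23844.18 = 24163.8 s → 6.71 hours.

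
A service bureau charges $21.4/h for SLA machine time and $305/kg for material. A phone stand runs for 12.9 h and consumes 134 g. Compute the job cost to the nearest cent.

Time charge: 21.4 × 12.9 → $276.06.
Material charge: 305 × 134/1000 → $40.87.
Job cost: 276.06 + 40.87 = $316.93.

$316.93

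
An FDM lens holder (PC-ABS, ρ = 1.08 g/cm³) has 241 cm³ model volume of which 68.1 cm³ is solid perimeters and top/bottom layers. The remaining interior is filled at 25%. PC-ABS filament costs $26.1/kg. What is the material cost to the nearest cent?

$3.14

Interior volume = 241 − 68.1 = 172.9 cm³.
Deposited infill = 0.25 × 172.9 = 43.225 cm³.
Total printed volume: 68.1 + 43.225 → 111.325 cm³.
Mass = 111.325 × 1.08, so 120.231 g.
Cost = 120.231 g / 1000 × $26.1/kg = $3.14.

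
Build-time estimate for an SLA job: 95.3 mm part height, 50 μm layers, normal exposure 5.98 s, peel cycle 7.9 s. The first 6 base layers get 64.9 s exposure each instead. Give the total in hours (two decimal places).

Layers = ⌈95.3/0.05⌉ = 1906.
Bottom layers = 6 × (64.9 + 7.9), so 436.8 s.
Remaining layers = 1900 × (5.98 + 7.9), so 26372 s.
Total = 436.8 + 26372 = 26808.8 s = 7.45 hours.

7.45 hours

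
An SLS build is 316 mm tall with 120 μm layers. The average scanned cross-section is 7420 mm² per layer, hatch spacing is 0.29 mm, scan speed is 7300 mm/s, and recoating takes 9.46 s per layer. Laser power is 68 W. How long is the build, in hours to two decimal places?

Layers = ⌈316/0.12⌉ = 2634.
Per-layer scan distance = 7420 / 0.29 = 25586.2 mm.
Scan time per layer = 25586.2 / 7300, so 3.505 s.
Layer cycle = 3.505 + 9.46, so 12.965 s.
2634 layers × 12.965 s/layer = 34149.81 s, i.e. 9.49 hours.

9.49 hours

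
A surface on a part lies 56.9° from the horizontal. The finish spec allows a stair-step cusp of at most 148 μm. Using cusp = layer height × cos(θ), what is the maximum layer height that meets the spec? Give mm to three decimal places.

0.271 mm

t = h_c / cos θ = 0.148 / 0.5461 = 0.271 mm.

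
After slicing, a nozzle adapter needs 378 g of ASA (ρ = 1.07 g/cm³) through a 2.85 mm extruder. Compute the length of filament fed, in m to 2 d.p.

55.38 m

Extruded volume: 378/1.07 = 353.271 cm³ (353271 mm³).
A = π r² = π × 1.425² = 6.3794 mm².
L = V/A = 353271/6.3794 = 55376.84 mm → 55.38 m.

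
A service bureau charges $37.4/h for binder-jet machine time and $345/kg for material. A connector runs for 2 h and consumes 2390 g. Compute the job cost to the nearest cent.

Machine cost = 37.4 × 2, so $74.80.
Material cost = 345 × 2390/1000, so $824.55.
Job cost: 74.80 + 824.55 = $899.35.

$899.35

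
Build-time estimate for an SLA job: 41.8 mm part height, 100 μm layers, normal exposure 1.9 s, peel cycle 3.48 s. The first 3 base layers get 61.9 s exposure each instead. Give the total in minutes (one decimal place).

Number of layers: 41.8 / 0.1 → 418 (rounded up).
Burn-in layers = 3 × (61.9 + 3.48), so 196.14 s.
Remaining layers = 415 × (1.9 + 3.48), so 2232.7 s.
Total = 196.14 + 2232.7 = 2428.84 s = 40.5 minutes.

40.5 minutes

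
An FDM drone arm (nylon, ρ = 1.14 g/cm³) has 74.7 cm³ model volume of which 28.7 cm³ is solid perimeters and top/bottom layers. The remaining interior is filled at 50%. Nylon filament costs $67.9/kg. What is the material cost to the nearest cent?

Interior volume: 74.7 − 28.7 → 46 cm³.
Infill volume = 0.50 × 46 = 23 cm³.
Total printed volume = 28.7 + 23 = 51.7 cm³.
Mass: 51.7 × 1.14 → 58.938 g.
At $67.9/kg: 58.938/1000 × 67.9 = $4.00.

$4.00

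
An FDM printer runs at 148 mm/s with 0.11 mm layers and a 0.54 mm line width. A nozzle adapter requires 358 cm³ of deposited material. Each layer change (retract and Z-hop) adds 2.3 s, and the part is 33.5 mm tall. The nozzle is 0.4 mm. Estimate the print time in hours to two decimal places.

11.51 hours

Bead cross-section = 0.11 × 0.54, so 0.0594 mm².
Toolpath length = 358 cm³ / 0.0594 mm² = 358000 / 0.0594 = 6026936 mm.
Extrusion time: 6026936 / 148 → 40722.5 s.
Layer count = ceil(33.5 / 0.11) = 305.
Non-print overhead = 305 × 2.3 = 701.5 s.
Altogether 40722.5 + 701.5 = 41424 s, i.e. 11.51 hours.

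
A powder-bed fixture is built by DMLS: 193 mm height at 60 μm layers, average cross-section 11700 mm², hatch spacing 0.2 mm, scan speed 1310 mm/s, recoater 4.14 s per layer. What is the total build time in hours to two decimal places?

Number of layers: 193 / 0.06 → 3217 (rounded up).
Hatch length per layer = 11700 / 0.2 = 58500 mm.
Scan time per layer = 58500 / 1310, so 44.6565 s.
Layer cycle: 44.6565 + 4.14 → 48.7965 s.
3217 layers × 48.7965 s/layer = 156978.3405 s, i.e. 43.61 hours.

43.61 hours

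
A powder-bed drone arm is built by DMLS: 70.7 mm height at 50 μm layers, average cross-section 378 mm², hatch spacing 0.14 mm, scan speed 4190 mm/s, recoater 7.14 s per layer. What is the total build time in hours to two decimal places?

3.06 hours

Number of layers: 70.7 / 0.05 → 1414 (rounded up).
Hatch length per layer = 378 / 0.14, so 2700 mm.
Scan time per layer = 2700 / 4190 = 0.6444 s.
Layer cycle = 0.6444 + 7.14, so 7.7844 s.
1414 layers × 7.7844 s/layer = 11007.1416 s, i.e. 3.06 hours.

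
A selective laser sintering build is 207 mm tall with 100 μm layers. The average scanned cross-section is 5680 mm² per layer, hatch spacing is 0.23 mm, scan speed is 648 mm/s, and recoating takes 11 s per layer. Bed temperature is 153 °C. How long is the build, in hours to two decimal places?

Layers = ⌈207/0.1⌉ = 2070.
Per-layer scan distance = 5680 / 0.23 = 24695.7 mm.
Per-layer scan time: 24695.7 / 648 → 38.1106 s.
Per-layer time: 38.1106 + 11 → 49.1106 s.
Total: 2070 × 49.1106 s = 101658.942 s → 28.24 hours.

28.24 hours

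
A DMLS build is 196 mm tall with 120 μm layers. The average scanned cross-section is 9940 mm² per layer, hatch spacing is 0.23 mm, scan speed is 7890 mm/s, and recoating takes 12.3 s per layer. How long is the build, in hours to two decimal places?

8.07 hours

Layers = ⌈196/0.12⌉ = 1634.
Scan path per layer: 9940 / 0.23 → 43217.4 mm.
Laser time per layer = 43217.4 / 7890, so 5.4775 s.
Per-layer time = 5.4775 + 12.3, so 17.7775 s.
Build time = 1634 × 17.7775 = 29048.435 s = 8.07 hours.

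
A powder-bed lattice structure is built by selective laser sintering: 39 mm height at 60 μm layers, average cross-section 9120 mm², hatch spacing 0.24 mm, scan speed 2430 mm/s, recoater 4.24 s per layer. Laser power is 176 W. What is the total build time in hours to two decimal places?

3.59 hours

Layer count = ceil(39 / 0.06) = 650.
Scan path per layer = 9120 / 0.24 = 38000 mm.
Scan time per layer: 38000 / 2430 → 15.6379 s.
Per-layer time = 15.6379 + 4.24 = 19.8779 s.
650 layers × 19.8779 s/layer = 12920.635 s, i.e. 3.59 hours.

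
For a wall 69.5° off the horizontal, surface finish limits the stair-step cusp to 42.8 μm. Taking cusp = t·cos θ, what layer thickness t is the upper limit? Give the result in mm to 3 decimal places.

t = h_c / cos θ = 0.0428 / 0.3502 = 0.122 mm.

0.122 mm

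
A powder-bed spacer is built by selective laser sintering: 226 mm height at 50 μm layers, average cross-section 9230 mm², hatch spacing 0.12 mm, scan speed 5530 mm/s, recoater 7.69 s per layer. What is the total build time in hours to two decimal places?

27.12 hours

Layers = ⌈226/0.05⌉ = 4520.
Hatch length per layer = 9230 / 0.12 = 76916.7 mm.
Per-layer scan time = 76916.7 / 5530, so 13.909 s.
Layer cycle = 13.909 + 7.69 = 21.599 s.
Build time = 4520 × 21.599 = 97627.48 s = 27.12 hours.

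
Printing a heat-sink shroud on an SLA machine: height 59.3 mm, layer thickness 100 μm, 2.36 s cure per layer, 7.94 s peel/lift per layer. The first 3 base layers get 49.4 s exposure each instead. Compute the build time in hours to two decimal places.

Layers = ⌈59.3/0.1⌉ = 593.
Bottom layers = 3 × (49.4 + 7.94) = 172.02 s.
Regular layers: 590 × (2.36 + 7.94) → 6077 s.
Sum: 172.02 + 6077 = 6249.02 s → 1.74 hours.

1.74 hours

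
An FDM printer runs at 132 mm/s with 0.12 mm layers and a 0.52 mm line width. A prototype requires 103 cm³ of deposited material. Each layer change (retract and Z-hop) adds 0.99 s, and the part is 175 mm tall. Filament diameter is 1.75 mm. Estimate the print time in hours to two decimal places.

Extrusion cross-section = 0.12 × 0.52 = 0.0624 mm².
Path length: 103000 mm³ / 0.0624 mm² → 1650641 mm.
Extrusion time = 1650641 / 132 = 12504.9 s.
Layer count = ceil(175 / 0.12) = 1459.
Non-print overhead = 1459 × 0.99, so 1444.41 s.
Total = 12504.9 + 1444.41 = 13949.31 s = 3.87 hours.

3.87 hours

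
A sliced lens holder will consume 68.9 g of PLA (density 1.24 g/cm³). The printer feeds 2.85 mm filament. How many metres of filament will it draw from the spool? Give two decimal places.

8.71 m

Volume = 68.9 g / 1.24 g·cm⁻³ = 55.5645 cm³ = 55564.5 mm³.
Cross-section of 2.85 mm filament: π·(2.85/2)² = 6.3794 mm².
Length = 55564.5 / 6.3794 = 8709.99 mm = 8.71 m.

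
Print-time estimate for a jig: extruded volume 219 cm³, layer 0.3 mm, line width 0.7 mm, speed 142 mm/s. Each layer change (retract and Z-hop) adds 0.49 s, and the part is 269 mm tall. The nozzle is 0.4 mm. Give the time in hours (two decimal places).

2.16 hours

Extrusion cross-section = 0.3 × 0.7 = 0.21 mm².
Total extruded path = 219000/0.21 = 1042857.1 mm.
Time extruding = 1042857.1 / 142, so 7344.1 s.
Number of layers: 269 / 0.3 → 897 (rounded up).
Layer-change overhead: 897 × 0.49 → 439.53 s.
Total = 7344.1 + 439.53 = 7783.63 s = 2.16 hours.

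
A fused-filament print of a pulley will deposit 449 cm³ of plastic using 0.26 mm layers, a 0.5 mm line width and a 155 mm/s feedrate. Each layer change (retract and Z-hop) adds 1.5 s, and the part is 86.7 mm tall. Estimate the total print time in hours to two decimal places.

Line area = 0.26 × 0.5, so 0.13 mm².
Path length: 449000 mm³ / 0.13 mm² → 3453846.2 mm.
Print-move time = 3453846.2 / 155, so 22282.9 s.
Layers = ⌈86.7/0.26⌉ = 334.
Layer-change overhead = 334 × 1.5, so 501 s.
Altogether 22282.9 + 501 = 22783.9 s, i.e. 6.33 hours.

6.33 hours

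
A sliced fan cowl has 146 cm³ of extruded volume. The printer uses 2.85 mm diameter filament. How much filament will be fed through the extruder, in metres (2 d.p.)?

22.89 m

A = π r² = π × 1.425² = 6.3794 mm².
L = 146000 mm³ / 6.3794 mm² = 22886.16 mm, i.e. 22.89 m.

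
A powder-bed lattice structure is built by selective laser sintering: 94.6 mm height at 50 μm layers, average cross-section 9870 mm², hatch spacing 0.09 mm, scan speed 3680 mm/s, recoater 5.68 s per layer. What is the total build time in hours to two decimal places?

Number of layers: 94.6 / 0.05 → 1892 (rounded up).
Per-layer scan distance = 9870 / 0.09, so 109666.7 mm.
Laser time per layer = 109666.7 / 3680 = 29.8007 s.
Per-layer time: 29.8007 + 5.68 → 35.4807 s.
1892 layers × 35.4807 s/layer = 67129.4844 s, i.e. 18.65 hours.

18.65 hours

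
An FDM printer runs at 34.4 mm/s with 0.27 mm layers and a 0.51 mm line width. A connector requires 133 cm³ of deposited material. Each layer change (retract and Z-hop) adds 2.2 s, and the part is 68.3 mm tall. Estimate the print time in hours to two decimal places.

7.95 hours

Extrusion cross-section: 0.27 × 0.51 → 0.1377 mm².
Toolpath length = 133 cm³ / 0.1377 mm² = 133000 / 0.1377 = 965867.8 mm.
Print-move time = 965867.8 / 34.4 = 28077.6 s.
Layers = ⌈68.3/0.27⌉ = 253.
Non-print overhead = 253 × 2.2 = 556.6 s.
Total = 28077.6 + 556.6 = 28634.2 s = 7.95 hours.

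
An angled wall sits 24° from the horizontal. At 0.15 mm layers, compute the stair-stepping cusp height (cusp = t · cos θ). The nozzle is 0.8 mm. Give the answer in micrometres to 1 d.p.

137.0 μm

cos(24°) = 0.9135, so cusp = 0.15 × 0.9135 = 0.137025 mm → 137.0 μm.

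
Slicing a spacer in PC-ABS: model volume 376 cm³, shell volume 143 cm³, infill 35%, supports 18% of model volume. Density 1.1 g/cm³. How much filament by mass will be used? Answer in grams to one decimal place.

321.5 g

Volume inside the shell = 376 − 143, so 233 cm³.
Deposited infill = 0.35 × 233 = 81.55 cm³.
Support = 0.18 × 376, so 67.68 cm³.
Total printed volume: 143 + 81.55 + 67.68 → 292.23 cm³.
Mass = 292.23 × 1.1, so 321.453 g.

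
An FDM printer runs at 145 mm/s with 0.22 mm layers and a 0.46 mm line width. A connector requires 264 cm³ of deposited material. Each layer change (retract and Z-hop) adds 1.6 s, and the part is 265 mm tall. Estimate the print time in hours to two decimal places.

5.53 hours

Bead cross-section = 0.22 × 0.46, so 0.1012 mm².
Total extruded path = 264000/0.1012 = 2608695.7 mm.
Extrusion time = 2608695.7 / 145, so 17991 s.
Layer count = ceil(265 / 0.22) = 1205.
Layer-change overhead: 1205 × 1.6 → 1928 s.
Altogether 17991 + 1928 = 19919 s, i.e. 5.53 hours.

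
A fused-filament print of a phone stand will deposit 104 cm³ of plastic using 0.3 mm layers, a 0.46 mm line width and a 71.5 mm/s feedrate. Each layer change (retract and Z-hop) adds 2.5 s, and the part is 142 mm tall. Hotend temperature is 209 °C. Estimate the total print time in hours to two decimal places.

3.26 hours

Bead cross-section = 0.3 × 0.46 = 0.138 mm².
Toolpath length = 104 cm³ / 0.138 mm² = 104000 / 0.138 = 753623.2 mm.
Print-move time = 753623.2 / 71.5, so 10540.2 s.
Layers = ⌈142/0.3⌉ = 474.
Layer-change overhead: 474 × 2.5 → 1185 s.
Altogether 10540.2 + 1185 = 11725.2 s, i.e. 3.26 hours.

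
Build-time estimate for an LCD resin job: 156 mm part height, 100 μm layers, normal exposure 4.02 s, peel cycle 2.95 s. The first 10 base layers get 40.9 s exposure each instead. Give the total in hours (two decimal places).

Layers = ⌈156/0.1⌉ = 1560.
Burn-in layers = 10 × (40.9 + 2.95) = 438.5 s.
Regular layers = 1550 × (4.02 + 2.95), so 10803.5 s.
Sum: 438.5 + 10803.5 = 11242 s → 3.12 hours.

3.12 hours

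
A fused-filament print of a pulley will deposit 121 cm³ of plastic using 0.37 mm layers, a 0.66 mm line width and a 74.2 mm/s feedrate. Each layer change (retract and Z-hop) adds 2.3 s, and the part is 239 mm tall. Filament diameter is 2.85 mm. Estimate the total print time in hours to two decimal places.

Line area = 0.37 × 0.66 = 0.2442 mm².
Path length: 121000 mm³ / 0.2442 mm² → 495495.5 mm.
Print-move time = 495495.5 / 74.2, so 6677.8 s.
Layer count = ceil(239 / 0.37) = 646.
Layer-change overhead = 646 × 2.3, so 1485.8 s.
Total = 6677.8 + 1485.8 = 8163.6 s = 2.27 hours.

2.27 hours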